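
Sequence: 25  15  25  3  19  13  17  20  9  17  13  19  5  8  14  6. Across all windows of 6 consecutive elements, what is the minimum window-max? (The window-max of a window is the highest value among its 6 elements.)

Each size-6 window and its max:
[25, 15, 25, 3, 19, 13] → max 25
[15, 25, 3, 19, 13, 17] → max 25
[25, 3, 19, 13, 17, 20] → max 25
[3, 19, 13, 17, 20, 9] → max 20
[19, 13, 17, 20, 9, 17] → max 20
[13, 17, 20, 9, 17, 13] → max 20
[17, 20, 9, 17, 13, 19] → max 20
[20, 9, 17, 13, 19, 5] → max 20
[9, 17, 13, 19, 5, 8] → max 19
[17, 13, 19, 5, 8, 14] → max 19
[13, 19, 5, 8, 14, 6] → max 19
Minimum of these is 19.

19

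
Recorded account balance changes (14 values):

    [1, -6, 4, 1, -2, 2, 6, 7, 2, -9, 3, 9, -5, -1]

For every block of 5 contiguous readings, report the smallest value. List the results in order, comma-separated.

1 -6 4 1 -2 → min -6
-6 4 1 -2 2 → min -6
4 1 -2 2 6 → min -2
1 -2 2 6 7 → min -2
-2 2 6 7 2 → min -2
2 6 7 2 -9 → min -9
6 7 2 -9 3 → min -9
7 2 -9 3 9 → min -9
2 -9 3 9 -5 → min -9
-9 3 9 -5 -1 → min -9

-6, -6, -2, -2, -2, -9, -9, -9, -9, -9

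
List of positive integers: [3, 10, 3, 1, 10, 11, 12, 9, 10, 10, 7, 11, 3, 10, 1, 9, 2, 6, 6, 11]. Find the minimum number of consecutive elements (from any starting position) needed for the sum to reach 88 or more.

10

add 3: running sum 3 < 88
add 10: running sum 13 < 88
add 3: running sum 16 < 88
add 1: running sum 17 < 88
add 10: running sum 27 < 88
add 11: running sum 38 < 88
add 12: running sum 50 < 88
add 9: running sum 59 < 88
add 10: running sum 69 < 88
add 10: running sum 79 < 88
add 7: running sum 86 < 88
add 11: shortest ending here [10, 3, 1, 10, 11, 12, 9, 10, 10, 7, 11] sum 94, len 11
add 3: shortest ending here [10, 3, 1, 10, 11, 12, 9, 10, 10, 7, 11, 3] sum 97, len 12
add 10: shortest ending here [10, 11, 12, 9, 10, 10, 7, 11, 3, 10] sum 93, len 10
add 1: shortest ending here [10, 11, 12, 9, 10, 10, 7, 11, 3, 10, 1] sum 94, len 11
add 9: shortest ending here [11, 12, 9, 10, 10, 7, 11, 3, 10, 1, 9] sum 93, len 11
add 2: shortest ending here [11, 12, 9, 10, 10, 7, 11, 3, 10, 1, 9, 2] sum 95, len 12
add 6: shortest ending here [12, 9, 10, 10, 7, 11, 3, 10, 1, 9, 2, 6] sum 90, len 12
add 6: shortest ending here [12, 9, 10, 10, 7, 11, 3, 10, 1, 9, 2, 6, 6] sum 96, len 13
add 11: shortest ending here [9, 10, 10, 7, 11, 3, 10, 1, 9, 2, 6, 6, 11] sum 95, len 13
Shortest qualifying length: 10.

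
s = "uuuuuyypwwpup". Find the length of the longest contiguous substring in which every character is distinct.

add u: [u] len 1
add u (repeat u, move left end past it): [u] len 1
add u (repeat u, move left end past it): [u] len 1
add u (repeat u, move left end past it): [u] len 1
add u (repeat u, move left end past it): [u] len 1
add y: [u, y] len 2
add y (repeat y, move left end past it): [y] len 1
add p: [y, p] len 2
add w: [y, p, w] len 3
add w (repeat w, move left end past it): [w] len 1
add p: [w, p] len 2
add u: [w, p, u] len 3
add p (repeat p, move left end past it): [u, p] len 2
Longest all-distinct length: 3.

3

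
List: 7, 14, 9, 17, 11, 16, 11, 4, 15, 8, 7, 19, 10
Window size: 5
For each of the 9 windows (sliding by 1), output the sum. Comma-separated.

58, 67, 64, 59, 57, 54, 45, 53, 59

7 14 9 17 11 → sum 58
14 9 17 11 16 → sum 67
9 17 11 16 11 → sum 64
17 11 16 11 4 → sum 59
11 16 11 4 15 → sum 57
16 11 4 15 8 → sum 54
11 4 15 8 7 → sum 45
4 15 8 7 19 → sum 53
15 8 7 19 10 → sum 59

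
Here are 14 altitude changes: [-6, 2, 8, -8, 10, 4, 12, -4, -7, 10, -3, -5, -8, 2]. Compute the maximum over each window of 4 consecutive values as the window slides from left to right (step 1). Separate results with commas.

8, 10, 10, 12, 12, 12, 12, 10, 10, 10, 2

[-6, 2, 8, -8] → max 8
[2, 8, -8, 10] → max 10
[8, -8, 10, 4] → max 10
[-8, 10, 4, 12] → max 12
[10, 4, 12, -4] → max 12
[4, 12, -4, -7] → max 12
[12, -4, -7, 10] → max 12
[-4, -7, 10, -3] → max 10
[-7, 10, -3, -5] → max 10
[10, -3, -5, -8] → max 10
[-3, -5, -8, 2] → max 2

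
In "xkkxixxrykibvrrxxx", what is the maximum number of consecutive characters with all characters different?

7

add x: [x] len 1
add k: [x, k] len 2
add k (repeat k, move left end past it): [k] len 1
add x: [k, x] len 2
add i: [k, x, i] len 3
add x (repeat x, move left end past it): [i, x] len 2
add x (repeat x, move left end past it): [x] len 1
add r: [x, r] len 2
add y: [x, r, y] len 3
add k: [x, r, y, k] len 4
add i: [x, r, y, k, i] len 5
add b: [x, r, y, k, i, b] len 6
add v: [x, r, y, k, i, b, v] len 7
add r (repeat r, move left end past it): [y, k, i, b, v, r] len 6
add r (repeat r, move left end past it): [r] len 1
add x: [r, x] len 2
add x (repeat x, move left end past it): [x] len 1
add x (repeat x, move left end past it): [x] len 1
Longest all-distinct length: 7.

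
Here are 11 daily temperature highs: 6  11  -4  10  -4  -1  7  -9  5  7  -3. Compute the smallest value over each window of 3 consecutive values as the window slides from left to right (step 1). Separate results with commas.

6 11 -4 → min -4
11 -4 10 → min -4
-4 10 -4 → min -4
10 -4 -1 → min -4
-4 -1 7 → min -4
-1 7 -9 → min -9
7 -9 5 → min -9
-9 5 7 → min -9
5 7 -3 → min -3

-4, -4, -4, -4, -4, -9, -9, -9, -3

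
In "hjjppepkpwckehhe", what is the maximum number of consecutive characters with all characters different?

add h: [h] len 1
add j: [h, j] len 2
add j (repeat j, move left end past it): [j] len 1
add p: [j, p] len 2
add p (repeat p, move left end past it): [p] len 1
add e: [p, e] len 2
add p (repeat p, move left end past it): [e, p] len 2
add k: [e, p, k] len 3
add p (repeat p, move left end past it): [k, p] len 2
add w: [k, p, w] len 3
add c: [k, p, w, c] len 4
add k (repeat k, move left end past it): [p, w, c, k] len 4
add e: [p, w, c, k, e] len 5
add h: [p, w, c, k, e, h] len 6
add h (repeat h, move left end past it): [h] len 1
add e: [h, e] len 2
Longest all-distinct length: 6.

6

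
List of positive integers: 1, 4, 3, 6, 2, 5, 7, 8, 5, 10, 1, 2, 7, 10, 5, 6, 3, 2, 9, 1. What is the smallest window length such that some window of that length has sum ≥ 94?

add 1: running sum 1 < 94
add 4: running sum 5 < 94
add 3: running sum 8 < 94
add 6: running sum 14 < 94
add 2: running sum 16 < 94
add 5: running sum 21 < 94
add 7: running sum 28 < 94
add 8: running sum 36 < 94
add 5: running sum 41 < 94
add 10: running sum 51 < 94
add 1: running sum 52 < 94
add 2: running sum 54 < 94
add 7: running sum 61 < 94
add 10: running sum 71 < 94
add 5: running sum 76 < 94
add 6: running sum 82 < 94
add 3: running sum 85 < 94
add 2: running sum 87 < 94
add 9: shortest ending here [4, 3, 6, 2, 5, 7, 8, 5, 10, 1, 2, 7, 10, 5, 6, 3, 2, 9] sum 95, len 18
add 1: shortest ending here [4, 3, 6, 2, 5, 7, 8, 5, 10, 1, 2, 7, 10, 5, 6, 3, 2, 9, 1] sum 96, len 19
Shortest qualifying length: 18.

18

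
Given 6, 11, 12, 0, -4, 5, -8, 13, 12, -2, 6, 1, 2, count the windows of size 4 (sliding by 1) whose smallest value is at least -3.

4

6 11 12 0 → min 0  ≥ -3 ✓
11 12 0 -4 → min -4
12 0 -4 5 → min -4
0 -4 5 -8 → min -8
-4 5 -8 13 → min -8
5 -8 13 12 → min -8
-8 13 12 -2 → min -8
13 12 -2 6 → min -2  ≥ -3 ✓
12 -2 6 1 → min -2  ≥ -3 ✓
-2 6 1 2 → min -2  ≥ -3 ✓
4 windows satisfy the condition.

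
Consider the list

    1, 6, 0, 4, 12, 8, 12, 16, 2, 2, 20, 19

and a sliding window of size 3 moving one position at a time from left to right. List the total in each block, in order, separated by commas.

7, 10, 16, 24, 32, 36, 30, 20, 24, 41

1 6 0 → sum 7
6 0 4 → sum 10
0 4 12 → sum 16
4 12 8 → sum 24
12 8 12 → sum 32
8 12 16 → sum 36
12 16 2 → sum 30
16 2 2 → sum 20
2 2 20 → sum 24
2 20 19 → sum 41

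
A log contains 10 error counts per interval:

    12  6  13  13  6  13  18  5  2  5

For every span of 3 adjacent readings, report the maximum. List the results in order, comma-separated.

13, 13, 13, 13, 18, 18, 18, 5

Sliding a size-3 window across the 10 values:
[12, 6, 13] → max 13
[6, 13, 13] → max 13
[13, 13, 6] → max 13
[13, 6, 13] → max 13
[6, 13, 18] → max 18
[13, 18, 5] → max 18
[18, 5, 2] → max 18
[5, 2, 5] → max 5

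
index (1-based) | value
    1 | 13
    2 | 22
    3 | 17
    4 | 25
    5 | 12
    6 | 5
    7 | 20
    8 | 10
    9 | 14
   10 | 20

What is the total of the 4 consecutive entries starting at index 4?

62

Elements at indices 4..7: 25, 12, 5, 20
sum(25, 12, 5, 20) = 62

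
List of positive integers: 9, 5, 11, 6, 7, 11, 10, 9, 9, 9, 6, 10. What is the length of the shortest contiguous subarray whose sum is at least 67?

8

add 9: running sum 9 < 67
add 5: running sum 14 < 67
add 11: running sum 25 < 67
add 6: running sum 31 < 67
add 7: running sum 38 < 67
add 11: running sum 49 < 67
add 10: running sum 59 < 67
end 7: [9, 5, 11, 6, 7, 11, 10, 9] sum 68, len 8
end 8: [5, 11, 6, 7, 11, 10, 9, 9] sum 68, len 8
end 9: [11, 6, 7, 11, 10, 9, 9, 9] sum 72, len 8
end 10: [6, 7, 11, 10, 9, 9, 9, 6] sum 67, len 8
end 11: [7, 11, 10, 9, 9, 9, 6, 10] sum 71, len 8
Shortest qualifying length: 8.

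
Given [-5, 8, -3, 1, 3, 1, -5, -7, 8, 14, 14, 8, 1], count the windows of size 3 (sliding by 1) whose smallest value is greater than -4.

[-5, 8, -3] → min -5
[8, -3, 1] → min -3  > -4 ✓
[-3, 1, 3] → min -3  > -4 ✓
[1, 3, 1] → min 1  > -4 ✓
[3, 1, -5] → min -5
[1, -5, -7] → min -7
[-5, -7, 8] → min -7
[-7, 8, 14] → min -7
[8, 14, 14] → min 8  > -4 ✓
[14, 14, 8] → min 8  > -4 ✓
[14, 8, 1] → min 1  > -4 ✓
6 windows satisfy the condition.

6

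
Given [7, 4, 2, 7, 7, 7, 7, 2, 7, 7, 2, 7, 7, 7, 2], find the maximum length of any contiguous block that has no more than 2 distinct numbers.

13

[7] 1 distinct, len 1
[7, 4] 2 distinct, len 2
[4, 2] 2 distinct, len 2
[2, 7] 2 distinct, len 2
[2, 7, 7] 2 distinct, len 3
[2, 7, 7, 7] 2 distinct, len 4
[2, 7, 7, 7, 7] 2 distinct, len 5
[2, 7, 7, 7, 7, 2] 2 distinct, len 6
[2, 7, 7, 7, 7, 2, 7] 2 distinct, len 7
[2, 7, 7, 7, 7, 2, 7, 7] 2 distinct, len 8
[2, 7, 7, 7, 7, 2, 7, 7, 2] 2 distinct, len 9
[2, 7, 7, 7, 7, 2, 7, 7, 2, 7] 2 distinct, len 10
[2, 7, 7, 7, 7, 2, 7, 7, 2, 7, 7] 2 distinct, len 11
[2, 7, 7, 7, 7, 2, 7, 7, 2, 7, 7, 7] 2 distinct, len 12
[2, 7, 7, 7, 7, 2, 7, 7, 2, 7, 7, 7, 2] 2 distinct, len 13
Longest length with ≤2 distinct: 13.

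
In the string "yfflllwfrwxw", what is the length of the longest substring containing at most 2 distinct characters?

add y: window [y] (1 distinct), len 1
add f: window [y, f] (2 distinct), len 2
add f: window [y, f, f] (2 distinct), len 3
add l: window [f, f, l] (2 distinct), len 3
add l: window [f, f, l, l] (2 distinct), len 4
add l: window [f, f, l, l, l] (2 distinct), len 5
add w: window [l, l, l, w] (2 distinct), len 4
add f: window [w, f] (2 distinct), len 2
add r: window [f, r] (2 distinct), len 2
add w: window [r, w] (2 distinct), len 2
add x: window [w, x] (2 distinct), len 2
add w: window [w, x, w] (2 distinct), len 3
Longest length with ≤2 distinct: 5.

5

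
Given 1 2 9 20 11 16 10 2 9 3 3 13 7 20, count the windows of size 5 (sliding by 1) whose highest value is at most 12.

1

1 2 9 20 11 → max 20
2 9 20 11 16 → max 20
9 20 11 16 10 → max 20
20 11 16 10 2 → max 20
11 16 10 2 9 → max 16
16 10 2 9 3 → max 16
10 2 9 3 3 → max 10  ≤ 12 ✓
2 9 3 3 13 → max 13
9 3 3 13 7 → max 13
3 3 13 7 20 → max 20
1 window satisfy the condition.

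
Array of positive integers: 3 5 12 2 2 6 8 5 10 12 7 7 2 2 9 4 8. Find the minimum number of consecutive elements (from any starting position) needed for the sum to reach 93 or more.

add 3: running sum 3 < 93
add 5: running sum 8 < 93
add 12: running sum 20 < 93
add 2: running sum 22 < 93
add 2: running sum 24 < 93
add 6: running sum 30 < 93
add 8: running sum 38 < 93
add 5: running sum 43 < 93
add 10: running sum 53 < 93
add 12: running sum 65 < 93
add 7: running sum 72 < 93
add 7: running sum 79 < 93
add 2: running sum 81 < 93
add 2: running sum 83 < 93
add 9: running sum 92 < 93
end 15: [5, 12, 2, 2, 6, 8, 5, 10, 12, 7, 7, 2, 2, 9, 4] sum 93, len 15
end 16: [12, 2, 2, 6, 8, 5, 10, 12, 7, 7, 2, 2, 9, 4, 8] sum 96, len 15
Shortest qualifying length: 15.

15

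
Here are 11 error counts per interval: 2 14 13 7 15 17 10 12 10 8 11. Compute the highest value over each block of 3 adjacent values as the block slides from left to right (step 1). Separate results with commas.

Sliding a size-3 window across the 11 values:
2 14 13 → max 14
14 13 7 → max 14
13 7 15 → max 15
7 15 17 → max 17
15 17 10 → max 17
17 10 12 → max 17
10 12 10 → max 12
12 10 8 → max 12
10 8 11 → max 11

14, 14, 15, 17, 17, 17, 12, 12, 11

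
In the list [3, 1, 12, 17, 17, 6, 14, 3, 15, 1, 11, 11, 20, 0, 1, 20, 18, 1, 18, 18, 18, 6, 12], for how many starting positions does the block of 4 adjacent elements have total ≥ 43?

(3, 1, 12, 17) → sum 33
(1, 12, 17, 17) → sum 47  ≥ 43 ✓
(12, 17, 17, 6) → sum 52  ≥ 43 ✓
(17, 17, 6, 14) → sum 54  ≥ 43 ✓
(17, 6, 14, 3) → sum 40
(6, 14, 3, 15) → sum 38
(14, 3, 15, 1) → sum 33
(3, 15, 1, 11) → sum 30
(15, 1, 11, 11) → sum 38
(1, 11, 11, 20) → sum 43  ≥ 43 ✓
(11, 11, 20, 0) → sum 42
(11, 20, 0, 1) → sum 32
(20, 0, 1, 20) → sum 41
(0, 1, 20, 18) → sum 39
(1, 20, 18, 1) → sum 40
(20, 18, 1, 18) → sum 57  ≥ 43 ✓
(18, 1, 18, 18) → sum 55  ≥ 43 ✓
(1, 18, 18, 18) → sum 55  ≥ 43 ✓
(18, 18, 18, 6) → sum 60  ≥ 43 ✓
(18, 18, 6, 12) → sum 54  ≥ 43 ✓
9 windows satisfy the condition.

9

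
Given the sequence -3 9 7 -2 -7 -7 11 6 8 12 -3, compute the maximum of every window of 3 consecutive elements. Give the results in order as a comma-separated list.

-3 9 7 → max 9
9 7 -2 → max 9
7 -2 -7 → max 7
-2 -7 -7 → max -2
-7 -7 11 → max 11
-7 11 6 → max 11
11 6 8 → max 11
6 8 12 → max 12
8 12 -3 → max 12

9, 9, 7, -2, 11, 11, 11, 12, 12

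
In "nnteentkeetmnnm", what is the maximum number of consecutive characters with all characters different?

4

[n] len 1
[n] len 1
[n, t] len 2
[n, t, e] len 3
[e] len 1
[e, n] len 2
[e, n, t] len 3
[e, n, t, k] len 4
[n, t, k, e] len 4
[e] len 1
[e, t] len 2
[e, t, m] len 3
[e, t, m, n] len 4
[n] len 1
[n, m] len 2
Longest all-distinct length: 4.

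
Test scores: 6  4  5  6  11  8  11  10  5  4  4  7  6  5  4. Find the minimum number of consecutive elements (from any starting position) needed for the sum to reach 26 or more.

add 6: running sum 6 < 26
add 4: running sum 10 < 26
add 5: running sum 15 < 26
add 6: running sum 21 < 26
end 4: [4, 5, 6, 11] sum 26, len 4
end 5: [5, 6, 11, 8] sum 30, len 4
end 6: [11, 8, 11] sum 30, len 3
end 7: [8, 11, 10] sum 29, len 3
end 8: [11, 10, 5] sum 26, len 3
end 9: [11, 10, 5, 4] sum 30, len 4
end 10: [11, 10, 5, 4, 4] sum 34, len 5
end 11: [10, 5, 4, 4, 7] sum 30, len 5
end 12: [5, 4, 4, 7, 6] sum 26, len 5
end 13: [4, 4, 7, 6, 5] sum 26, len 5
end 14: [4, 7, 6, 5, 4] sum 26, len 5
Shortest qualifying length: 3.

3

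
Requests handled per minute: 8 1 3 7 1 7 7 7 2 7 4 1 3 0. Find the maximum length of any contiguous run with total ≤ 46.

Extend to the right; shrink from the left whenever the sum exceeds 46:
→ 8: sum 8, len 1
→ 1: sum 9, len 2
→ 3: sum 12, len 3
→ 7: sum 19, len 4
→ 1: sum 20, len 5
→ 7: sum 27, len 6
→ 7: sum 34, len 7
→ 7: sum 41, len 8
→ 2: sum 43, len 9
→ 7 (dropped 8): sum 42, len 9
→ 4: sum 46, len 10
→ 1 (dropped 1): sum 46, len 10
→ 3 (dropped 3): sum 46, len 10
→ 0: sum 46, len 11
Longest length seen: 11.

11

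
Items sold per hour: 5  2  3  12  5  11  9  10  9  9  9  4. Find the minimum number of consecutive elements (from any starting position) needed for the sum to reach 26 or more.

3

add 5: running sum 5 < 26
add 2: running sum 7 < 26
add 3: running sum 10 < 26
add 12: running sum 22 < 26
end 4: [5, 2, 3, 12, 5] sum 27, len 5
end 5: [12, 5, 11] sum 28, len 3
end 6: [12, 5, 11, 9] sum 37, len 4
end 7: [11, 9, 10] sum 30, len 3
end 8: [9, 10, 9] sum 28, len 3
end 9: [10, 9, 9] sum 28, len 3
end 10: [9, 9, 9] sum 27, len 3
end 11: [9, 9, 9, 4] sum 31, len 4
Shortest qualifying length: 3.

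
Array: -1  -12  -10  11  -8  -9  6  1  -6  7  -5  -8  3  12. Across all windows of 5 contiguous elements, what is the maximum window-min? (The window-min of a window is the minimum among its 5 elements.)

-6

(-1, -12, -10, 11, -8) → min -12
(-12, -10, 11, -8, -9) → min -12
(-10, 11, -8, -9, 6) → min -10
(11, -8, -9, 6, 1) → min -9
(-8, -9, 6, 1, -6) → min -9
(-9, 6, 1, -6, 7) → min -9
(6, 1, -6, 7, -5) → min -6
(1, -6, 7, -5, -8) → min -8
(-6, 7, -5, -8, 3) → min -8
(7, -5, -8, 3, 12) → min -8
Maximum of these is -6.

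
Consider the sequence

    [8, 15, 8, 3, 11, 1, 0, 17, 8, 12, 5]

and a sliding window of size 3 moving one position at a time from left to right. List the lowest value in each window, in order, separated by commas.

(8, 15, 8) → min 8
(15, 8, 3) → min 3
(8, 3, 11) → min 3
(3, 11, 1) → min 1
(11, 1, 0) → min 0
(1, 0, 17) → min 0
(0, 17, 8) → min 0
(17, 8, 12) → min 8
(8, 12, 5) → min 5

8, 3, 3, 1, 0, 0, 0, 8, 5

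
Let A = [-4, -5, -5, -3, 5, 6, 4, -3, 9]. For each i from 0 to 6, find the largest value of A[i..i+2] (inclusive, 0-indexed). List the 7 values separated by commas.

[-4, -5, -5] → max -4
[-5, -5, -3] → max -3
[-5, -3, 5] → max 5
[-3, 5, 6] → max 6
[5, 6, 4] → max 6
[6, 4, -3] → max 6
[4, -3, 9] → max 9

-4, -3, 5, 6, 6, 6, 9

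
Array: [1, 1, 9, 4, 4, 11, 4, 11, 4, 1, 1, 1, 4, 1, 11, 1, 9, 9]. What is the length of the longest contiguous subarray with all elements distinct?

[1] len 1
[1] len 1
[1, 9] len 2
[1, 9, 4] len 3
[4] len 1
[4, 11] len 2
[11, 4] len 2
[4, 11] len 2
[11, 4] len 2
[11, 4, 1] len 3
[1] len 1
[1] len 1
[1, 4] len 2
[4, 1] len 2
[4, 1, 11] len 3
[11, 1] len 2
[11, 1, 9] len 3
[9] len 1
Longest all-distinct length: 3.

3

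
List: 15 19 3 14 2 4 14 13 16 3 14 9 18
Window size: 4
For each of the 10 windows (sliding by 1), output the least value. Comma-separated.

3, 2, 2, 2, 2, 4, 3, 3, 3, 3

15 19 3 14 → min 3
19 3 14 2 → min 2
3 14 2 4 → min 2
14 2 4 14 → min 2
2 4 14 13 → min 2
4 14 13 16 → min 4
14 13 16 3 → min 3
13 16 3 14 → min 3
16 3 14 9 → min 3
3 14 9 18 → min 3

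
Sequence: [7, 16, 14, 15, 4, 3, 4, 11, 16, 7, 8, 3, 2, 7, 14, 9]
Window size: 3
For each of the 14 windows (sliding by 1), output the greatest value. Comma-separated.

16, 16, 15, 15, 4, 11, 16, 16, 16, 8, 8, 7, 14, 14

7 16 14 → max 16
16 14 15 → max 16
14 15 4 → max 15
15 4 3 → max 15
4 3 4 → max 4
3 4 11 → max 11
4 11 16 → max 16
11 16 7 → max 16
16 7 8 → max 16
7 8 3 → max 8
8 3 2 → max 8
3 2 7 → max 7
2 7 14 → max 14
7 14 9 → max 14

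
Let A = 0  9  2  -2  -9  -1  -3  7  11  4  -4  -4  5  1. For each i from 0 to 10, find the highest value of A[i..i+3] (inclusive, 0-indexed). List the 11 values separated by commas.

(0, 9, 2, -2) → max 9
(9, 2, -2, -9) → max 9
(2, -2, -9, -1) → max 2
(-2, -9, -1, -3) → max -1
(-9, -1, -3, 7) → max 7
(-1, -3, 7, 11) → max 11
(-3, 7, 11, 4) → max 11
(7, 11, 4, -4) → max 11
(11, 4, -4, -4) → max 11
(4, -4, -4, 5) → max 5
(-4, -4, 5, 1) → max 5

9, 9, 2, -1, 7, 11, 11, 11, 11, 5, 5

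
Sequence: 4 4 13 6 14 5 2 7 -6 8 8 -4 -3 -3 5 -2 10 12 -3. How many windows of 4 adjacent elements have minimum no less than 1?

5

4 4 13 6 → min 4  ≥ 1 ✓
4 13 6 14 → min 4  ≥ 1 ✓
13 6 14 5 → min 5  ≥ 1 ✓
6 14 5 2 → min 2  ≥ 1 ✓
14 5 2 7 → min 2  ≥ 1 ✓
5 2 7 -6 → min -6
2 7 -6 8 → min -6
7 -6 8 8 → min -6
-6 8 8 -4 → min -6
8 8 -4 -3 → min -4
8 -4 -3 -3 → min -4
-4 -3 -3 5 → min -4
-3 -3 5 -2 → min -3
-3 5 -2 10 → min -3
5 -2 10 12 → min -2
-2 10 12 -3 → min -3
5 windows satisfy the condition.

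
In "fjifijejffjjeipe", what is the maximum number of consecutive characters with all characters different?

4

add f: [f] len 1
add j: [f, j] len 2
add i: [f, j, i] len 3
add f (repeat f, move left end past it): [j, i, f] len 3
add i (repeat i, move left end past it): [f, i] len 2
add j: [f, i, j] len 3
add e: [f, i, j, e] len 4
add j (repeat j, move left end past it): [e, j] len 2
add f: [e, j, f] len 3
add f (repeat f, move left end past it): [f] len 1
add j: [f, j] len 2
add j (repeat j, move left end past it): [j] len 1
add e: [j, e] len 2
add i: [j, e, i] len 3
add p: [j, e, i, p] len 4
add e (repeat e, move left end past it): [i, p, e] len 3
Longest all-distinct length: 4.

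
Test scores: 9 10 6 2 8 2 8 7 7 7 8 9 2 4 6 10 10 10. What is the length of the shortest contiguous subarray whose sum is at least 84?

Extend right; whenever the sum reaches 84, record the length and shrink from the left:
add 9: running sum 9 < 84
add 10: running sum 19 < 84
add 6: running sum 25 < 84
add 2: running sum 27 < 84
add 8: running sum 35 < 84
add 2: running sum 37 < 84
add 8: running sum 45 < 84
add 7: running sum 52 < 84
add 7: running sum 59 < 84
add 7: running sum 66 < 84
add 8: running sum 74 < 84
add 9: running sum 83 < 84
add 2: shortest ending here [9, 10, 6, 2, 8, 2, 8, 7, 7, 7, 8, 9, 2] sum 85, len 13
add 4: shortest ending here [9, 10, 6, 2, 8, 2, 8, 7, 7, 7, 8, 9, 2, 4] sum 89, len 14
add 6: shortest ending here [10, 6, 2, 8, 2, 8, 7, 7, 7, 8, 9, 2, 4, 6] sum 86, len 14
add 10: shortest ending here [6, 2, 8, 2, 8, 7, 7, 7, 8, 9, 2, 4, 6, 10] sum 86, len 14
add 10: shortest ending here [8, 2, 8, 7, 7, 7, 8, 9, 2, 4, 6, 10, 10] sum 88, len 13
add 10: shortest ending here [8, 7, 7, 7, 8, 9, 2, 4, 6, 10, 10, 10] sum 88, len 12
Shortest qualifying length: 12.

12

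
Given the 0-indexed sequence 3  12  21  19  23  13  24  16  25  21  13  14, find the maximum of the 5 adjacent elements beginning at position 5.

25

Elements at indices 5..9: 13, 24, 16, 25, 21
max(13, 24, 16, 25, 21) = 25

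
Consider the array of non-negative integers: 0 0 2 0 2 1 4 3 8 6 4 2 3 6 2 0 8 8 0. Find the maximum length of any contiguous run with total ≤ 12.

[0] sum 0 len 1
[0, 0] sum 0 len 2
[0, 0, 2] sum 2 len 3
[0, 0, 2, 0] sum 2 len 4
[0, 0, 2, 0, 2] sum 4 len 5
[0, 0, 2, 0, 2, 1] sum 5 len 6
[0, 0, 2, 0, 2, 1, 4] sum 9 len 7
[0, 0, 2, 0, 2, 1, 4, 3] sum 12 len 8
[3, 8] sum 11 len 2
[6] sum 6 len 1
[6, 4] sum 10 len 2
[6, 4, 2] sum 12 len 3
[4, 2, 3] sum 9 len 3
[2, 3, 6] sum 11 len 3
[3, 6, 2] sum 11 len 3
[3, 6, 2, 0] sum 11 len 4
[2, 0, 8] sum 10 len 3
[8] sum 8 len 1
[8, 0] sum 8 len 2
Longest length seen: 8.

8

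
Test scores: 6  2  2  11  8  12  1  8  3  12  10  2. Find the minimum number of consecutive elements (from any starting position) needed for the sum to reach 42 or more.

6

Extend right; whenever the sum reaches 42, record the length and shrink from the left:
add 6: running sum 6 < 42
add 2: running sum 8 < 42
add 2: running sum 10 < 42
add 11: running sum 21 < 42
add 8: running sum 29 < 42
add 12: running sum 41 < 42
end 6: [6, 2, 2, 11, 8, 12, 1] sum 42, len 7
end 7: [2, 11, 8, 12, 1, 8] sum 42, len 6
end 8: [11, 8, 12, 1, 8, 3] sum 43, len 6
end 9: [8, 12, 1, 8, 3, 12] sum 44, len 6
end 10: [12, 1, 8, 3, 12, 10] sum 46, len 6
end 11: [12, 1, 8, 3, 12, 10, 2] sum 48, len 7
Shortest qualifying length: 6.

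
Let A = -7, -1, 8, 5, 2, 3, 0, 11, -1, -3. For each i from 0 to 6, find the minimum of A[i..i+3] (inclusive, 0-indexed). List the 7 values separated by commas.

[-7, -1, 8, 5] → min -7
[-1, 8, 5, 2] → min -1
[8, 5, 2, 3] → min 2
[5, 2, 3, 0] → min 0
[2, 3, 0, 11] → min 0
[3, 0, 11, -1] → min -1
[0, 11, -1, -3] → min -3

-7, -1, 2, 0, 0, -1, -3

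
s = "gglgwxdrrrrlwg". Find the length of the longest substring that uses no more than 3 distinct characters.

6

[g] 1 distinct, len 1
[g, g] 1 distinct, len 2
[g, g, l] 2 distinct, len 3
[g, g, l, g] 2 distinct, len 4
[g, g, l, g, w] 3 distinct, len 5
[g, w, x] 3 distinct, len 3
[w, x, d] 3 distinct, len 3
[x, d, r] 3 distinct, len 3
[x, d, r, r] 3 distinct, len 4
[x, d, r, r, r] 3 distinct, len 5
[x, d, r, r, r, r] 3 distinct, len 6
[d, r, r, r, r, l] 3 distinct, len 6
[r, r, r, r, l, w] 3 distinct, len 6
[l, w, g] 3 distinct, len 3
Longest length with ≤3 distinct: 6.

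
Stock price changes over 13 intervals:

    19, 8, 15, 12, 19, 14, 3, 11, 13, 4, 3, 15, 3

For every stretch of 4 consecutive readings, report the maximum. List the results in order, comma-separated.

(19, 8, 15, 12) → max 19
(8, 15, 12, 19) → max 19
(15, 12, 19, 14) → max 19
(12, 19, 14, 3) → max 19
(19, 14, 3, 11) → max 19
(14, 3, 11, 13) → max 14
(3, 11, 13, 4) → max 13
(11, 13, 4, 3) → max 13
(13, 4, 3, 15) → max 15
(4, 3, 15, 3) → max 15

19, 19, 19, 19, 19, 14, 13, 13, 15, 15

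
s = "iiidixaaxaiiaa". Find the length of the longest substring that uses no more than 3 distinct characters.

[i] 1 distinct, len 1
[i, i] 1 distinct, len 2
[i, i, i] 1 distinct, len 3
[i, i, i, d] 2 distinct, len 4
[i, i, i, d, i] 2 distinct, len 5
[i, i, i, d, i, x] 3 distinct, len 6
[i, x, a] 3 distinct, len 3
[i, x, a, a] 3 distinct, len 4
[i, x, a, a, x] 3 distinct, len 5
[i, x, a, a, x, a] 3 distinct, len 6
[i, x, a, a, x, a, i] 3 distinct, len 7
[i, x, a, a, x, a, i, i] 3 distinct, len 8
[i, x, a, a, x, a, i, i, a] 3 distinct, len 9
[i, x, a, a, x, a, i, i, a, a] 3 distinct, len 10
Longest length with ≤3 distinct: 10.

10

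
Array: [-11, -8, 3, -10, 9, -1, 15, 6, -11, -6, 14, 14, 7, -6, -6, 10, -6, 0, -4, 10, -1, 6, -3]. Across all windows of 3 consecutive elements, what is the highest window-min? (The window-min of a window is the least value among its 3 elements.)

Window mins for each of the 21 positions:
-11 -8 3 → min -11
-8 3 -10 → min -10
3 -10 9 → min -10
-10 9 -1 → min -10
9 -1 15 → min -1
-1 15 6 → min -1
15 6 -11 → min -11
6 -11 -6 → min -11
-11 -6 14 → min -11
-6 14 14 → min -6
14 14 7 → min 7
14 7 -6 → min -6
7 -6 -6 → min -6
-6 -6 10 → min -6
-6 10 -6 → min -6
10 -6 0 → min -6
-6 0 -4 → min -6
0 -4 10 → min -4
-4 10 -1 → min -4
10 -1 6 → min -1
-1 6 -3 → min -3
Highest of these is 7.

7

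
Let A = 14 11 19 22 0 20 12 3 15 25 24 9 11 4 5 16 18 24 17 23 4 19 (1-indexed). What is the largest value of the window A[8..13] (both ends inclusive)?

Elements at indices 8..13: 3, 15, 25, 24, 9, 11
max(3, 15, 25, 24, 9, 11) = 25

25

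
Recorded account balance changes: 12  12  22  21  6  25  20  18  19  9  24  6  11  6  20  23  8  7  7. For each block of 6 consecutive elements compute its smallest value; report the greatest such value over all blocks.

9

Window mins for each of the 14 positions:
(12, 12, 22, 21, 6, 25) → min 6
(12, 22, 21, 6, 25, 20) → min 6
(22, 21, 6, 25, 20, 18) → min 6
(21, 6, 25, 20, 18, 19) → min 6
(6, 25, 20, 18, 19, 9) → min 6
(25, 20, 18, 19, 9, 24) → min 9
(20, 18, 19, 9, 24, 6) → min 6
(18, 19, 9, 24, 6, 11) → min 6
(19, 9, 24, 6, 11, 6) → min 6
(9, 24, 6, 11, 6, 20) → min 6
(24, 6, 11, 6, 20, 23) → min 6
(6, 11, 6, 20, 23, 8) → min 6
(11, 6, 20, 23, 8, 7) → min 6
(6, 20, 23, 8, 7, 7) → min 6
Greatest of these is 9.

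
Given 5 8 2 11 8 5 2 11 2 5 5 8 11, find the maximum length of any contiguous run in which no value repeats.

4

add 5: [5] len 1
add 8: [5, 8] len 2
add 2: [5, 8, 2] len 3
add 11: [5, 8, 2, 11] len 4
add 8 (repeat 8, move left end past it): [2, 11, 8] len 3
add 5: [2, 11, 8, 5] len 4
add 2 (repeat 2, move left end past it): [11, 8, 5, 2] len 4
add 11 (repeat 11, move left end past it): [8, 5, 2, 11] len 4
add 2 (repeat 2, move left end past it): [11, 2] len 2
add 5: [11, 2, 5] len 3
add 5 (repeat 5, move left end past it): [5] len 1
add 8: [5, 8] len 2
add 11: [5, 8, 11] len 3
Longest all-distinct length: 4.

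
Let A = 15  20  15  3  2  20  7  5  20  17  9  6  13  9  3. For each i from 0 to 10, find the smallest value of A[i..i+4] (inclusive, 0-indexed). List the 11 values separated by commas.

2, 2, 2, 2, 2, 5, 5, 5, 6, 6, 3

[15, 20, 15, 3, 2] → min 2
[20, 15, 3, 2, 20] → min 2
[15, 3, 2, 20, 7] → min 2
[3, 2, 20, 7, 5] → min 2
[2, 20, 7, 5, 20] → min 2
[20, 7, 5, 20, 17] → min 5
[7, 5, 20, 17, 9] → min 5
[5, 20, 17, 9, 6] → min 5
[20, 17, 9, 6, 13] → min 6
[17, 9, 6, 13, 9] → min 6
[9, 6, 13, 9, 3] → min 3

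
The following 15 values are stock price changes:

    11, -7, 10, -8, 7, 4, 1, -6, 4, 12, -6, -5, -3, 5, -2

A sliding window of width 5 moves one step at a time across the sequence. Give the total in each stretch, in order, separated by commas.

(11, -7, 10, -8, 7) → sum 13
(-7, 10, -8, 7, 4) → sum 6
(10, -8, 7, 4, 1) → sum 14
(-8, 7, 4, 1, -6) → sum -2
(7, 4, 1, -6, 4) → sum 10
(4, 1, -6, 4, 12) → sum 15
(1, -6, 4, 12, -6) → sum 5
(-6, 4, 12, -6, -5) → sum -1
(4, 12, -6, -5, -3) → sum 2
(12, -6, -5, -3, 5) → sum 3
(-6, -5, -3, 5, -2) → sum -11

13, 6, 14, -2, 10, 15, 5, -1, 2, 3, -11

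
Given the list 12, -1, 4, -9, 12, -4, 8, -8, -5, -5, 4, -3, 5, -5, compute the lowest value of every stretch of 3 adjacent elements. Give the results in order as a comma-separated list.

12 -1 4 → min -1
-1 4 -9 → min -9
4 -9 12 → min -9
-9 12 -4 → min -9
12 -4 8 → min -4
-4 8 -8 → min -8
8 -8 -5 → min -8
-8 -5 -5 → min -8
-5 -5 4 → min -5
-5 4 -3 → min -5
4 -3 5 → min -3
-3 5 -5 → min -5

-1, -9, -9, -9, -4, -8, -8, -8, -5, -5, -3, -5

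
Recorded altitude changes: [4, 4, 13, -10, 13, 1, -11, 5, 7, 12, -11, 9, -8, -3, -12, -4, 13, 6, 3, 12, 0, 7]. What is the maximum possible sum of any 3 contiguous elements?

24

[4, 4, 13] → sum 21
[4, 13, -10] → sum 7
[13, -10, 13] → sum 16
[-10, 13, 1] → sum 4
[13, 1, -11] → sum 3
[1, -11, 5] → sum -5
[-11, 5, 7] → sum 1
[5, 7, 12] → sum 24
[7, 12, -11] → sum 8
[12, -11, 9] → sum 10
[-11, 9, -8] → sum -10
[9, -8, -3] → sum -2
[-8, -3, -12] → sum -23
[-3, -12, -4] → sum -19
[-12, -4, 13] → sum -3
[-4, 13, 6] → sum 15
[13, 6, 3] → sum 22
[6, 3, 12] → sum 21
[3, 12, 0] → sum 15
[12, 0, 7] → sum 19
Maximum of these is 24.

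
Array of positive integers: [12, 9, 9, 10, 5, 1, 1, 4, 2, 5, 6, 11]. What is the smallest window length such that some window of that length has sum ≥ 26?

3

add 12: running sum 12 < 26
add 9: running sum 21 < 26
end 2: [12, 9, 9] sum 30, len 3
end 3: [9, 9, 10] sum 28, len 3
end 4: [9, 9, 10, 5] sum 33, len 4
end 5: [9, 9, 10, 5, 1] sum 34, len 5
end 6: [9, 10, 5, 1, 1] sum 26, len 5
end 7: [9, 10, 5, 1, 1, 4] sum 30, len 6
end 8: [9, 10, 5, 1, 1, 4, 2] sum 32, len 7
end 9: [10, 5, 1, 1, 4, 2, 5] sum 28, len 7
end 10: [10, 5, 1, 1, 4, 2, 5, 6] sum 34, len 8
end 11: [4, 2, 5, 6, 11] sum 28, len 5
Shortest qualifying length: 3.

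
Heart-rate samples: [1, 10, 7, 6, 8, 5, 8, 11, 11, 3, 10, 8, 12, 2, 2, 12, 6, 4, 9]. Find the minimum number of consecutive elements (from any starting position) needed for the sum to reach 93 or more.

Extend right; whenever the sum reaches 93, record the length and shrink from the left:
add 1: running sum 1 < 93
add 10: running sum 11 < 93
add 7: running sum 18 < 93
add 6: running sum 24 < 93
add 8: running sum 32 < 93
add 5: running sum 37 < 93
add 8: running sum 45 < 93
add 11: running sum 56 < 93
add 11: running sum 67 < 93
add 3: running sum 70 < 93
add 10: running sum 80 < 93
add 8: running sum 88 < 93
end 12: [10, 7, 6, 8, 5, 8, 11, 11, 3, 10, 8, 12] sum 99, len 12
end 13: [10, 7, 6, 8, 5, 8, 11, 11, 3, 10, 8, 12, 2] sum 101, len 13
end 14: [7, 6, 8, 5, 8, 11, 11, 3, 10, 8, 12, 2, 2] sum 93, len 13
end 15: [6, 8, 5, 8, 11, 11, 3, 10, 8, 12, 2, 2, 12] sum 98, len 13
end 16: [8, 5, 8, 11, 11, 3, 10, 8, 12, 2, 2, 12, 6] sum 98, len 13
end 17: [5, 8, 11, 11, 3, 10, 8, 12, 2, 2, 12, 6, 4] sum 94, len 13
end 18: [8, 11, 11, 3, 10, 8, 12, 2, 2, 12, 6, 4, 9] sum 98, len 13
Shortest qualifying length: 12.

12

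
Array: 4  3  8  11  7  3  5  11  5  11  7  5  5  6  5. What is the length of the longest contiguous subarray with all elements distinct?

5

[4] len 1
[4, 3] len 2
[4, 3, 8] len 3
[4, 3, 8, 11] len 4
[4, 3, 8, 11, 7] len 5
[8, 11, 7, 3] len 4
[8, 11, 7, 3, 5] len 5
[7, 3, 5, 11] len 4
[11, 5] len 2
[5, 11] len 2
[5, 11, 7] len 3
[11, 7, 5] len 3
[5] len 1
[5, 6] len 2
[6, 5] len 2
Longest all-distinct length: 5.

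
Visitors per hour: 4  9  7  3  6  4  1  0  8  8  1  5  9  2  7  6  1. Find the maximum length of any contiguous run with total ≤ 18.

5

Extend to the right; shrink from the left whenever the sum exceeds 18:
→ 4: sum 4, len 1
→ 9: sum 13, len 2
→ 7 (dropped 4): sum 16, len 2
→ 3 (dropped 9): sum 10, len 2
→ 6: sum 16, len 3
→ 4 (dropped 7): sum 13, len 3
→ 1: sum 14, len 4
→ 0: sum 14, len 5
→ 8 (dropped 3, 6): sum 13, len 4
→ 8 (dropped 4): sum 17, len 4
→ 1: sum 18, len 5
→ 5 (dropped 1, 0, 8): sum 14, len 3
→ 9 (dropped 8): sum 15, len 3
→ 2: sum 17, len 4
→ 7 (dropped 1, 5): sum 18, len 3
→ 6 (dropped 9): sum 15, len 3
→ 1: sum 16, len 4
Longest length seen: 5.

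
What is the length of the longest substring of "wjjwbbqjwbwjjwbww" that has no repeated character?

add w: [w] len 1
add j: [w, j] len 2
add j (repeat j, move left end past it): [j] len 1
add w: [j, w] len 2
add b: [j, w, b] len 3
add b (repeat b, move left end past it): [b] len 1
add q: [b, q] len 2
add j: [b, q, j] len 3
add w: [b, q, j, w] len 4
add b (repeat b, move left end past it): [q, j, w, b] len 4
add w (repeat w, move left end past it): [b, w] len 2
add j: [b, w, j] len 3
add j (repeat j, move left end past it): [j] len 1
add w: [j, w] len 2
add b: [j, w, b] len 3
add w (repeat w, move left end past it): [b, w] len 2
add w (repeat w, move left end past it): [w] len 1
Longest all-distinct length: 4.

4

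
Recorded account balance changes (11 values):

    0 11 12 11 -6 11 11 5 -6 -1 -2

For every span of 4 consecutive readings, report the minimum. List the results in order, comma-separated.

0 11 12 11 → min 0
11 12 11 -6 → min -6
12 11 -6 11 → min -6
11 -6 11 11 → min -6
-6 11 11 5 → min -6
11 11 5 -6 → min -6
11 5 -6 -1 → min -6
5 -6 -1 -2 → min -6

0, -6, -6, -6, -6, -6, -6, -6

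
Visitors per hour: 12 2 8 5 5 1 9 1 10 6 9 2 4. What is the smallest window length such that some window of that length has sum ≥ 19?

3

Extend right; whenever the sum reaches 19, record the length and shrink from the left:
add 12: running sum 12 < 19
add 2: running sum 14 < 19
end 2: [12, 2, 8] sum 22, len 3
end 3: [12, 2, 8, 5] sum 27, len 4
end 4: [2, 8, 5, 5] sum 20, len 4
end 5: [8, 5, 5, 1] sum 19, len 4
end 6: [5, 5, 1, 9] sum 20, len 4
end 7: [5, 5, 1, 9, 1] sum 21, len 5
end 8: [9, 1, 10] sum 20, len 3
end 9: [9, 1, 10, 6] sum 26, len 4
end 10: [10, 6, 9] sum 25, len 3
end 11: [10, 6, 9, 2] sum 27, len 4
end 12: [6, 9, 2, 4] sum 21, len 4
Shortest qualifying length: 3.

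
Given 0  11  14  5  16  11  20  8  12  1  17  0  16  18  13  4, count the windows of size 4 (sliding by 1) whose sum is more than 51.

2

(0, 11, 14, 5) → sum 30
(11, 14, 5, 16) → sum 46
(14, 5, 16, 11) → sum 46
(5, 16, 11, 20) → sum 52  > 51 ✓
(16, 11, 20, 8) → sum 55  > 51 ✓
(11, 20, 8, 12) → sum 51
(20, 8, 12, 1) → sum 41
(8, 12, 1, 17) → sum 38
(12, 1, 17, 0) → sum 30
(1, 17, 0, 16) → sum 34
(17, 0, 16, 18) → sum 51
(0, 16, 18, 13) → sum 47
(16, 18, 13, 4) → sum 51
2 windows satisfy the condition.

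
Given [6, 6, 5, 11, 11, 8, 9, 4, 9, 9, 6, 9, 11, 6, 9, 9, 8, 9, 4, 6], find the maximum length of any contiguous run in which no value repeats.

4

[6] len 1
[6] len 1
[6, 5] len 2
[6, 5, 11] len 3
[11] len 1
[11, 8] len 2
[11, 8, 9] len 3
[11, 8, 9, 4] len 4
[4, 9] len 2
[9] len 1
[9, 6] len 2
[6, 9] len 2
[6, 9, 11] len 3
[9, 11, 6] len 3
[11, 6, 9] len 3
[9] len 1
[9, 8] len 2
[8, 9] len 2
[8, 9, 4] len 3
[8, 9, 4, 6] len 4
Longest all-distinct length: 4.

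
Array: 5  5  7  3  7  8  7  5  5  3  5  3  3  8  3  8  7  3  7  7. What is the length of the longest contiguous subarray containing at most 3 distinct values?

Extend right; when distinct count exceeds 3, shrink from the left:
add 5: window [5] (1 distinct), len 1
add 5: window [5, 5] (1 distinct), len 2
add 7: window [5, 5, 7] (2 distinct), len 3
add 3: window [5, 5, 7, 3] (3 distinct), len 4
add 7: window [5, 5, 7, 3, 7] (3 distinct), len 5
add 8: window [7, 3, 7, 8] (3 distinct), len 4
add 7: window [7, 3, 7, 8, 7] (3 distinct), len 5
add 5: window [7, 8, 7, 5] (3 distinct), len 4
add 5: window [7, 8, 7, 5, 5] (3 distinct), len 5
add 3: window [7, 5, 5, 3] (3 distinct), len 4
add 5: window [7, 5, 5, 3, 5] (3 distinct), len 5
add 3: window [7, 5, 5, 3, 5, 3] (3 distinct), len 6
add 3: window [7, 5, 5, 3, 5, 3, 3] (3 distinct), len 7
add 8: window [5, 5, 3, 5, 3, 3, 8] (3 distinct), len 7
add 3: window [5, 5, 3, 5, 3, 3, 8, 3] (3 distinct), len 8
add 8: window [5, 5, 3, 5, 3, 3, 8, 3, 8] (3 distinct), len 9
add 7: window [3, 3, 8, 3, 8, 7] (3 distinct), len 6
add 3: window [3, 3, 8, 3, 8, 7, 3] (3 distinct), len 7
add 7: window [3, 3, 8, 3, 8, 7, 3, 7] (3 distinct), len 8
add 7: window [3, 3, 8, 3, 8, 7, 3, 7, 7] (3 distinct), len 9
Longest length with ≤3 distinct: 9.

9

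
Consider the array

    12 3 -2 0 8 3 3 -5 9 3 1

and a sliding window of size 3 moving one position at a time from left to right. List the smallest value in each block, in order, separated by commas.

-2, -2, -2, 0, 3, -5, -5, -5, 1

[12, 3, -2] → min -2
[3, -2, 0] → min -2
[-2, 0, 8] → min -2
[0, 8, 3] → min 0
[8, 3, 3] → min 3
[3, 3, -5] → min -5
[3, -5, 9] → min -5
[-5, 9, 3] → min -5
[9, 3, 1] → min 1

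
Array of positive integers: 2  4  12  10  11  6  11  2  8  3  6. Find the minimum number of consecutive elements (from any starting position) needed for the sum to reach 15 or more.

Extend right; whenever the sum reaches 15, record the length and shrink from the left:
add 2: running sum 2 < 15
add 4: running sum 6 < 15
end 2: [4, 12] sum 16, len 2
end 3: [12, 10] sum 22, len 2
end 4: [10, 11] sum 21, len 2
end 5: [11, 6] sum 17, len 2
end 6: [6, 11] sum 17, len 2
end 7: [6, 11, 2] sum 19, len 3
end 8: [11, 2, 8] sum 21, len 3
end 9: [11, 2, 8, 3] sum 24, len 4
end 10: [8, 3, 6] sum 17, len 3
Shortest qualifying length: 2.

2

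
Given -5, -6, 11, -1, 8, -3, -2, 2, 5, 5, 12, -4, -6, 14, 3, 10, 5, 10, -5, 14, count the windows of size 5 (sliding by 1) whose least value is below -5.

7

(-5, -6, 11, -1, 8) → min -6  < -5 ✓
(-6, 11, -1, 8, -3) → min -6  < -5 ✓
(11, -1, 8, -3, -2) → min -3
(-1, 8, -3, -2, 2) → min -3
(8, -3, -2, 2, 5) → min -3
(-3, -2, 2, 5, 5) → min -3
(-2, 2, 5, 5, 12) → min -2
(2, 5, 5, 12, -4) → min -4
(5, 5, 12, -4, -6) → min -6  < -5 ✓
(5, 12, -4, -6, 14) → min -6  < -5 ✓
(12, -4, -6, 14, 3) → min -6  < -5 ✓
(-4, -6, 14, 3, 10) → min -6  < -5 ✓
(-6, 14, 3, 10, 5) → min -6  < -5 ✓
(14, 3, 10, 5, 10) → min 3
(3, 10, 5, 10, -5) → min -5
(10, 5, 10, -5, 14) → min -5
7 windows satisfy the condition.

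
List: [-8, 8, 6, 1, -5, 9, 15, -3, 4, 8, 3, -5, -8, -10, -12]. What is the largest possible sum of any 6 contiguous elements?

36

(-8, 8, 6, 1, -5, 9) → sum 11
(8, 6, 1, -5, 9, 15) → sum 34
(6, 1, -5, 9, 15, -3) → sum 23
(1, -5, 9, 15, -3, 4) → sum 21
(-5, 9, 15, -3, 4, 8) → sum 28
(9, 15, -3, 4, 8, 3) → sum 36
(15, -3, 4, 8, 3, -5) → sum 22
(-3, 4, 8, 3, -5, -8) → sum -1
(4, 8, 3, -5, -8, -10) → sum -8
(8, 3, -5, -8, -10, -12) → sum -24
Largest of these is 36.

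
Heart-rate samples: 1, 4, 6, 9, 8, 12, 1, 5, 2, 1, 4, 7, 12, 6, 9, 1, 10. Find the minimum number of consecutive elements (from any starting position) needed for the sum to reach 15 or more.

add 1: running sum 1 < 15
add 4: running sum 5 < 15
add 6: running sum 11 < 15
add 9: shortest ending here [6, 9] sum 15, len 2
add 8: shortest ending here [9, 8] sum 17, len 2
add 12: shortest ending here [8, 12] sum 20, len 2
add 1: shortest ending here [8, 12, 1] sum 21, len 3
add 5: shortest ending here [12, 1, 5] sum 18, len 3
add 2: shortest ending here [12, 1, 5, 2] sum 20, len 4
add 1: shortest ending here [12, 1, 5, 2, 1] sum 21, len 5
add 4: shortest ending here [12, 1, 5, 2, 1, 4] sum 25, len 6
add 7: shortest ending here [5, 2, 1, 4, 7] sum 19, len 5
add 12: shortest ending here [7, 12] sum 19, len 2
add 6: shortest ending here [12, 6] sum 18, len 2
add 9: shortest ending here [6, 9] sum 15, len 2
add 1: shortest ending here [6, 9, 1] sum 16, len 3
add 10: shortest ending here [9, 1, 10] sum 20, len 3
Shortest qualifying length: 2.

2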